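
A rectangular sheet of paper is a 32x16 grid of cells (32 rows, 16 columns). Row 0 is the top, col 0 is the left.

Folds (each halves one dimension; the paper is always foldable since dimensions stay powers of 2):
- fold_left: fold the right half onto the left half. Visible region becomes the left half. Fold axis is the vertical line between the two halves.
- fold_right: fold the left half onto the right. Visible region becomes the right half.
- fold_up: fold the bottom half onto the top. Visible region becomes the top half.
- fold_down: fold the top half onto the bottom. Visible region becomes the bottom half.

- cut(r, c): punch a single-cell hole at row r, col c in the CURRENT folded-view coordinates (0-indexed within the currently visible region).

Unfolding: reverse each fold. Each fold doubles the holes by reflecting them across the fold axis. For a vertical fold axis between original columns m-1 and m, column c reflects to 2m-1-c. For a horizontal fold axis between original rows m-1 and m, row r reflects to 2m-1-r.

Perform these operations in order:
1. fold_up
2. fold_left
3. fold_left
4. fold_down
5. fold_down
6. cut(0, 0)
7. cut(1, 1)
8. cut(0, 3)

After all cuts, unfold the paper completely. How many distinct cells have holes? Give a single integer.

Answer: 96

Derivation:
Op 1 fold_up: fold axis h@16; visible region now rows[0,16) x cols[0,16) = 16x16
Op 2 fold_left: fold axis v@8; visible region now rows[0,16) x cols[0,8) = 16x8
Op 3 fold_left: fold axis v@4; visible region now rows[0,16) x cols[0,4) = 16x4
Op 4 fold_down: fold axis h@8; visible region now rows[8,16) x cols[0,4) = 8x4
Op 5 fold_down: fold axis h@12; visible region now rows[12,16) x cols[0,4) = 4x4
Op 6 cut(0, 0): punch at orig (12,0); cuts so far [(12, 0)]; region rows[12,16) x cols[0,4) = 4x4
Op 7 cut(1, 1): punch at orig (13,1); cuts so far [(12, 0), (13, 1)]; region rows[12,16) x cols[0,4) = 4x4
Op 8 cut(0, 3): punch at orig (12,3); cuts so far [(12, 0), (12, 3), (13, 1)]; region rows[12,16) x cols[0,4) = 4x4
Unfold 1 (reflect across h@12): 6 holes -> [(10, 1), (11, 0), (11, 3), (12, 0), (12, 3), (13, 1)]
Unfold 2 (reflect across h@8): 12 holes -> [(2, 1), (3, 0), (3, 3), (4, 0), (4, 3), (5, 1), (10, 1), (11, 0), (11, 3), (12, 0), (12, 3), (13, 1)]
Unfold 3 (reflect across v@4): 24 holes -> [(2, 1), (2, 6), (3, 0), (3, 3), (3, 4), (3, 7), (4, 0), (4, 3), (4, 4), (4, 7), (5, 1), (5, 6), (10, 1), (10, 6), (11, 0), (11, 3), (11, 4), (11, 7), (12, 0), (12, 3), (12, 4), (12, 7), (13, 1), (13, 6)]
Unfold 4 (reflect across v@8): 48 holes -> [(2, 1), (2, 6), (2, 9), (2, 14), (3, 0), (3, 3), (3, 4), (3, 7), (3, 8), (3, 11), (3, 12), (3, 15), (4, 0), (4, 3), (4, 4), (4, 7), (4, 8), (4, 11), (4, 12), (4, 15), (5, 1), (5, 6), (5, 9), (5, 14), (10, 1), (10, 6), (10, 9), (10, 14), (11, 0), (11, 3), (11, 4), (11, 7), (11, 8), (11, 11), (11, 12), (11, 15), (12, 0), (12, 3), (12, 4), (12, 7), (12, 8), (12, 11), (12, 12), (12, 15), (13, 1), (13, 6), (13, 9), (13, 14)]
Unfold 5 (reflect across h@16): 96 holes -> [(2, 1), (2, 6), (2, 9), (2, 14), (3, 0), (3, 3), (3, 4), (3, 7), (3, 8), (3, 11), (3, 12), (3, 15), (4, 0), (4, 3), (4, 4), (4, 7), (4, 8), (4, 11), (4, 12), (4, 15), (5, 1), (5, 6), (5, 9), (5, 14), (10, 1), (10, 6), (10, 9), (10, 14), (11, 0), (11, 3), (11, 4), (11, 7), (11, 8), (11, 11), (11, 12), (11, 15), (12, 0), (12, 3), (12, 4), (12, 7), (12, 8), (12, 11), (12, 12), (12, 15), (13, 1), (13, 6), (13, 9), (13, 14), (18, 1), (18, 6), (18, 9), (18, 14), (19, 0), (19, 3), (19, 4), (19, 7), (19, 8), (19, 11), (19, 12), (19, 15), (20, 0), (20, 3), (20, 4), (20, 7), (20, 8), (20, 11), (20, 12), (20, 15), (21, 1), (21, 6), (21, 9), (21, 14), (26, 1), (26, 6), (26, 9), (26, 14), (27, 0), (27, 3), (27, 4), (27, 7), (27, 8), (27, 11), (27, 12), (27, 15), (28, 0), (28, 3), (28, 4), (28, 7), (28, 8), (28, 11), (28, 12), (28, 15), (29, 1), (29, 6), (29, 9), (29, 14)]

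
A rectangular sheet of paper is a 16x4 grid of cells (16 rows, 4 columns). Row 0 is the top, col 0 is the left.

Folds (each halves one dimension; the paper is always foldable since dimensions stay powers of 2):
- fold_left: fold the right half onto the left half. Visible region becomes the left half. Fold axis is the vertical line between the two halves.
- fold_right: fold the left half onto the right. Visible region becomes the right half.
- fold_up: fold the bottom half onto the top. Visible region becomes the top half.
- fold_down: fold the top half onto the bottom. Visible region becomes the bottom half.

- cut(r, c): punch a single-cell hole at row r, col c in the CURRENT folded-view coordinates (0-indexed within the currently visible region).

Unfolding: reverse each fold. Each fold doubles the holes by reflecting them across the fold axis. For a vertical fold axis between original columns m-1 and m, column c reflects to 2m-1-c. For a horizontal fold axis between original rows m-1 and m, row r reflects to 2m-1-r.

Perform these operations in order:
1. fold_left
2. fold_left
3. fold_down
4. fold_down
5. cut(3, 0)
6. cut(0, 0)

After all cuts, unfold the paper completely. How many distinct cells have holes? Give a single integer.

Answer: 32

Derivation:
Op 1 fold_left: fold axis v@2; visible region now rows[0,16) x cols[0,2) = 16x2
Op 2 fold_left: fold axis v@1; visible region now rows[0,16) x cols[0,1) = 16x1
Op 3 fold_down: fold axis h@8; visible region now rows[8,16) x cols[0,1) = 8x1
Op 4 fold_down: fold axis h@12; visible region now rows[12,16) x cols[0,1) = 4x1
Op 5 cut(3, 0): punch at orig (15,0); cuts so far [(15, 0)]; region rows[12,16) x cols[0,1) = 4x1
Op 6 cut(0, 0): punch at orig (12,0); cuts so far [(12, 0), (15, 0)]; region rows[12,16) x cols[0,1) = 4x1
Unfold 1 (reflect across h@12): 4 holes -> [(8, 0), (11, 0), (12, 0), (15, 0)]
Unfold 2 (reflect across h@8): 8 holes -> [(0, 0), (3, 0), (4, 0), (7, 0), (8, 0), (11, 0), (12, 0), (15, 0)]
Unfold 3 (reflect across v@1): 16 holes -> [(0, 0), (0, 1), (3, 0), (3, 1), (4, 0), (4, 1), (7, 0), (7, 1), (8, 0), (8, 1), (11, 0), (11, 1), (12, 0), (12, 1), (15, 0), (15, 1)]
Unfold 4 (reflect across v@2): 32 holes -> [(0, 0), (0, 1), (0, 2), (0, 3), (3, 0), (3, 1), (3, 2), (3, 3), (4, 0), (4, 1), (4, 2), (4, 3), (7, 0), (7, 1), (7, 2), (7, 3), (8, 0), (8, 1), (8, 2), (8, 3), (11, 0), (11, 1), (11, 2), (11, 3), (12, 0), (12, 1), (12, 2), (12, 3), (15, 0), (15, 1), (15, 2), (15, 3)]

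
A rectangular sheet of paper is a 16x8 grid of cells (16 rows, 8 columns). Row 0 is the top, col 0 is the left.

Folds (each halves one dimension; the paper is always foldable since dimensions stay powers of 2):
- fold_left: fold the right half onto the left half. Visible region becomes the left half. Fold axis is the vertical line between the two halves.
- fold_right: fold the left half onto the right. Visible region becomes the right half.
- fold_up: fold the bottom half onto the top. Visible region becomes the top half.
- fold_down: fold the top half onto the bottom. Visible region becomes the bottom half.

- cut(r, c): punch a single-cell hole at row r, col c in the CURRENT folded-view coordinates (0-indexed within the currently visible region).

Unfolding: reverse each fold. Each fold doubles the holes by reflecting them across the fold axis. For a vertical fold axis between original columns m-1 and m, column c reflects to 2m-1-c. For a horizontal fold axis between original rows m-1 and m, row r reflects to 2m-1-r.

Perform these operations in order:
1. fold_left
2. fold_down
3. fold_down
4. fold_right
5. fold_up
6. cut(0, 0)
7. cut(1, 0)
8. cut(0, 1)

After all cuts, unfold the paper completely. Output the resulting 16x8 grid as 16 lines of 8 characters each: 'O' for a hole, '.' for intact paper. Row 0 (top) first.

Answer: OOOOOOOO
.OO..OO.
.OO..OO.
OOOOOOOO
OOOOOOOO
.OO..OO.
.OO..OO.
OOOOOOOO
OOOOOOOO
.OO..OO.
.OO..OO.
OOOOOOOO
OOOOOOOO
.OO..OO.
.OO..OO.
OOOOOOOO

Derivation:
Op 1 fold_left: fold axis v@4; visible region now rows[0,16) x cols[0,4) = 16x4
Op 2 fold_down: fold axis h@8; visible region now rows[8,16) x cols[0,4) = 8x4
Op 3 fold_down: fold axis h@12; visible region now rows[12,16) x cols[0,4) = 4x4
Op 4 fold_right: fold axis v@2; visible region now rows[12,16) x cols[2,4) = 4x2
Op 5 fold_up: fold axis h@14; visible region now rows[12,14) x cols[2,4) = 2x2
Op 6 cut(0, 0): punch at orig (12,2); cuts so far [(12, 2)]; region rows[12,14) x cols[2,4) = 2x2
Op 7 cut(1, 0): punch at orig (13,2); cuts so far [(12, 2), (13, 2)]; region rows[12,14) x cols[2,4) = 2x2
Op 8 cut(0, 1): punch at orig (12,3); cuts so far [(12, 2), (12, 3), (13, 2)]; region rows[12,14) x cols[2,4) = 2x2
Unfold 1 (reflect across h@14): 6 holes -> [(12, 2), (12, 3), (13, 2), (14, 2), (15, 2), (15, 3)]
Unfold 2 (reflect across v@2): 12 holes -> [(12, 0), (12, 1), (12, 2), (12, 3), (13, 1), (13, 2), (14, 1), (14, 2), (15, 0), (15, 1), (15, 2), (15, 3)]
Unfold 3 (reflect across h@12): 24 holes -> [(8, 0), (8, 1), (8, 2), (8, 3), (9, 1), (9, 2), (10, 1), (10, 2), (11, 0), (11, 1), (11, 2), (11, 3), (12, 0), (12, 1), (12, 2), (12, 3), (13, 1), (13, 2), (14, 1), (14, 2), (15, 0), (15, 1), (15, 2), (15, 3)]
Unfold 4 (reflect across h@8): 48 holes -> [(0, 0), (0, 1), (0, 2), (0, 3), (1, 1), (1, 2), (2, 1), (2, 2), (3, 0), (3, 1), (3, 2), (3, 3), (4, 0), (4, 1), (4, 2), (4, 3), (5, 1), (5, 2), (6, 1), (6, 2), (7, 0), (7, 1), (7, 2), (7, 3), (8, 0), (8, 1), (8, 2), (8, 3), (9, 1), (9, 2), (10, 1), (10, 2), (11, 0), (11, 1), (11, 2), (11, 3), (12, 0), (12, 1), (12, 2), (12, 3), (13, 1), (13, 2), (14, 1), (14, 2), (15, 0), (15, 1), (15, 2), (15, 3)]
Unfold 5 (reflect across v@4): 96 holes -> [(0, 0), (0, 1), (0, 2), (0, 3), (0, 4), (0, 5), (0, 6), (0, 7), (1, 1), (1, 2), (1, 5), (1, 6), (2, 1), (2, 2), (2, 5), (2, 6), (3, 0), (3, 1), (3, 2), (3, 3), (3, 4), (3, 5), (3, 6), (3, 7), (4, 0), (4, 1), (4, 2), (4, 3), (4, 4), (4, 5), (4, 6), (4, 7), (5, 1), (5, 2), (5, 5), (5, 6), (6, 1), (6, 2), (6, 5), (6, 6), (7, 0), (7, 1), (7, 2), (7, 3), (7, 4), (7, 5), (7, 6), (7, 7), (8, 0), (8, 1), (8, 2), (8, 3), (8, 4), (8, 5), (8, 6), (8, 7), (9, 1), (9, 2), (9, 5), (9, 6), (10, 1), (10, 2), (10, 5), (10, 6), (11, 0), (11, 1), (11, 2), (11, 3), (11, 4), (11, 5), (11, 6), (11, 7), (12, 0), (12, 1), (12, 2), (12, 3), (12, 4), (12, 5), (12, 6), (12, 7), (13, 1), (13, 2), (13, 5), (13, 6), (14, 1), (14, 2), (14, 5), (14, 6), (15, 0), (15, 1), (15, 2), (15, 3), (15, 4), (15, 5), (15, 6), (15, 7)]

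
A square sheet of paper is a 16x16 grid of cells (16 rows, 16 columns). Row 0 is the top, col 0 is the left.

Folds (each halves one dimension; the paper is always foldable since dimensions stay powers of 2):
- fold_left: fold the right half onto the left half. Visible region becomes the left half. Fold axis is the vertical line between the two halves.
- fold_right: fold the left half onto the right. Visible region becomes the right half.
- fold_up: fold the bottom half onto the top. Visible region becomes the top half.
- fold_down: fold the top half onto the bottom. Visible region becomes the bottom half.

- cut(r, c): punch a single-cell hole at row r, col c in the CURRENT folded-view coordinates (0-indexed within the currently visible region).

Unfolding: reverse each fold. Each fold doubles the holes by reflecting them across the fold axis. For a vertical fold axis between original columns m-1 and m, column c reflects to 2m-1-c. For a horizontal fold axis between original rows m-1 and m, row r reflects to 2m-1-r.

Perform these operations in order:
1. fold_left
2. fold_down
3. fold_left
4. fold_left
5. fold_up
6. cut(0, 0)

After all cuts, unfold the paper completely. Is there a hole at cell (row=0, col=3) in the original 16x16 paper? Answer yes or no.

Op 1 fold_left: fold axis v@8; visible region now rows[0,16) x cols[0,8) = 16x8
Op 2 fold_down: fold axis h@8; visible region now rows[8,16) x cols[0,8) = 8x8
Op 3 fold_left: fold axis v@4; visible region now rows[8,16) x cols[0,4) = 8x4
Op 4 fold_left: fold axis v@2; visible region now rows[8,16) x cols[0,2) = 8x2
Op 5 fold_up: fold axis h@12; visible region now rows[8,12) x cols[0,2) = 4x2
Op 6 cut(0, 0): punch at orig (8,0); cuts so far [(8, 0)]; region rows[8,12) x cols[0,2) = 4x2
Unfold 1 (reflect across h@12): 2 holes -> [(8, 0), (15, 0)]
Unfold 2 (reflect across v@2): 4 holes -> [(8, 0), (8, 3), (15, 0), (15, 3)]
Unfold 3 (reflect across v@4): 8 holes -> [(8, 0), (8, 3), (8, 4), (8, 7), (15, 0), (15, 3), (15, 4), (15, 7)]
Unfold 4 (reflect across h@8): 16 holes -> [(0, 0), (0, 3), (0, 4), (0, 7), (7, 0), (7, 3), (7, 4), (7, 7), (8, 0), (8, 3), (8, 4), (8, 7), (15, 0), (15, 3), (15, 4), (15, 7)]
Unfold 5 (reflect across v@8): 32 holes -> [(0, 0), (0, 3), (0, 4), (0, 7), (0, 8), (0, 11), (0, 12), (0, 15), (7, 0), (7, 3), (7, 4), (7, 7), (7, 8), (7, 11), (7, 12), (7, 15), (8, 0), (8, 3), (8, 4), (8, 7), (8, 8), (8, 11), (8, 12), (8, 15), (15, 0), (15, 3), (15, 4), (15, 7), (15, 8), (15, 11), (15, 12), (15, 15)]
Holes: [(0, 0), (0, 3), (0, 4), (0, 7), (0, 8), (0, 11), (0, 12), (0, 15), (7, 0), (7, 3), (7, 4), (7, 7), (7, 8), (7, 11), (7, 12), (7, 15), (8, 0), (8, 3), (8, 4), (8, 7), (8, 8), (8, 11), (8, 12), (8, 15), (15, 0), (15, 3), (15, 4), (15, 7), (15, 8), (15, 11), (15, 12), (15, 15)]

Answer: yes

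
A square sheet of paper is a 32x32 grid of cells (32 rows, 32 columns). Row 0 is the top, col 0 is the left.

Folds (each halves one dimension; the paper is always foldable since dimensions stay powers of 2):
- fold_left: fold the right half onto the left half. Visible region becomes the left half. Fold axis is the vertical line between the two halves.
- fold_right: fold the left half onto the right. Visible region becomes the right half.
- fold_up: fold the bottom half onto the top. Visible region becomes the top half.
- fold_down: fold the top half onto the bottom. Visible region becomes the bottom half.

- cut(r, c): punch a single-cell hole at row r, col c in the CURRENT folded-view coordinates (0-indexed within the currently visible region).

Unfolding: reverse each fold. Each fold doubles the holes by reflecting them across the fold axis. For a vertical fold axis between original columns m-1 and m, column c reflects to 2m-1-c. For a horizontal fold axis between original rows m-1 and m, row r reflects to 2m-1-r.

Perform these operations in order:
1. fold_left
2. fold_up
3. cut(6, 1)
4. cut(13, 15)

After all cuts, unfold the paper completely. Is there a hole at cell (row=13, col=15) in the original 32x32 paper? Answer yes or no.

Answer: yes

Derivation:
Op 1 fold_left: fold axis v@16; visible region now rows[0,32) x cols[0,16) = 32x16
Op 2 fold_up: fold axis h@16; visible region now rows[0,16) x cols[0,16) = 16x16
Op 3 cut(6, 1): punch at orig (6,1); cuts so far [(6, 1)]; region rows[0,16) x cols[0,16) = 16x16
Op 4 cut(13, 15): punch at orig (13,15); cuts so far [(6, 1), (13, 15)]; region rows[0,16) x cols[0,16) = 16x16
Unfold 1 (reflect across h@16): 4 holes -> [(6, 1), (13, 15), (18, 15), (25, 1)]
Unfold 2 (reflect across v@16): 8 holes -> [(6, 1), (6, 30), (13, 15), (13, 16), (18, 15), (18, 16), (25, 1), (25, 30)]
Holes: [(6, 1), (6, 30), (13, 15), (13, 16), (18, 15), (18, 16), (25, 1), (25, 30)]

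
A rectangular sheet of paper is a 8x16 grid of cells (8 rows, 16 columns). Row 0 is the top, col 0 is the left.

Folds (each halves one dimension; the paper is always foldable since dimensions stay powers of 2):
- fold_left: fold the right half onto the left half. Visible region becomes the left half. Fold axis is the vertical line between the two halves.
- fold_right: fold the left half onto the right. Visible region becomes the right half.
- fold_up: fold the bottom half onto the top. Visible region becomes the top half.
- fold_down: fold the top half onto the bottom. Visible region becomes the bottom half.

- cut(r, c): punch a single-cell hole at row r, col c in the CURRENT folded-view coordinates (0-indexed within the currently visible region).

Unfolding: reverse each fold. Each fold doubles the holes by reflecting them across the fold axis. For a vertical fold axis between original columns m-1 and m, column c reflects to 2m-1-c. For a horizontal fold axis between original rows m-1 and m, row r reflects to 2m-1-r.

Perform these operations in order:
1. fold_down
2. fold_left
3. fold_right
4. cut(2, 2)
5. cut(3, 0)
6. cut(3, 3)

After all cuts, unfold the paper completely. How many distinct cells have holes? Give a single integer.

Answer: 24

Derivation:
Op 1 fold_down: fold axis h@4; visible region now rows[4,8) x cols[0,16) = 4x16
Op 2 fold_left: fold axis v@8; visible region now rows[4,8) x cols[0,8) = 4x8
Op 3 fold_right: fold axis v@4; visible region now rows[4,8) x cols[4,8) = 4x4
Op 4 cut(2, 2): punch at orig (6,6); cuts so far [(6, 6)]; region rows[4,8) x cols[4,8) = 4x4
Op 5 cut(3, 0): punch at orig (7,4); cuts so far [(6, 6), (7, 4)]; region rows[4,8) x cols[4,8) = 4x4
Op 6 cut(3, 3): punch at orig (7,7); cuts so far [(6, 6), (7, 4), (7, 7)]; region rows[4,8) x cols[4,8) = 4x4
Unfold 1 (reflect across v@4): 6 holes -> [(6, 1), (6, 6), (7, 0), (7, 3), (7, 4), (7, 7)]
Unfold 2 (reflect across v@8): 12 holes -> [(6, 1), (6, 6), (6, 9), (6, 14), (7, 0), (7, 3), (7, 4), (7, 7), (7, 8), (7, 11), (7, 12), (7, 15)]
Unfold 3 (reflect across h@4): 24 holes -> [(0, 0), (0, 3), (0, 4), (0, 7), (0, 8), (0, 11), (0, 12), (0, 15), (1, 1), (1, 6), (1, 9), (1, 14), (6, 1), (6, 6), (6, 9), (6, 14), (7, 0), (7, 3), (7, 4), (7, 7), (7, 8), (7, 11), (7, 12), (7, 15)]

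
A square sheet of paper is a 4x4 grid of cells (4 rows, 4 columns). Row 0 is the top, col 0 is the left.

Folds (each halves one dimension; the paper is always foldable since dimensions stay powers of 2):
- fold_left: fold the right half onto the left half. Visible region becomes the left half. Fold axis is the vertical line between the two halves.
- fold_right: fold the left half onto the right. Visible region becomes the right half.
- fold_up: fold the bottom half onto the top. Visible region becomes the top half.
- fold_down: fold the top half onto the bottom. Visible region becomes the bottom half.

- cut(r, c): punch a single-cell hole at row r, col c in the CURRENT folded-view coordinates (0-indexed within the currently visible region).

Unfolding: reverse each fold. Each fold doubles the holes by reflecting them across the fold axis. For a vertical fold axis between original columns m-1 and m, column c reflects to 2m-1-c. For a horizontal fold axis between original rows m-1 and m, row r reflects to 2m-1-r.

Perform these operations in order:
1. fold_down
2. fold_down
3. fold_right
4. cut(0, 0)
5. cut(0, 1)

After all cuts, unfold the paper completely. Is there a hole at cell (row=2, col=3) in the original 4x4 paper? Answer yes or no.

Op 1 fold_down: fold axis h@2; visible region now rows[2,4) x cols[0,4) = 2x4
Op 2 fold_down: fold axis h@3; visible region now rows[3,4) x cols[0,4) = 1x4
Op 3 fold_right: fold axis v@2; visible region now rows[3,4) x cols[2,4) = 1x2
Op 4 cut(0, 0): punch at orig (3,2); cuts so far [(3, 2)]; region rows[3,4) x cols[2,4) = 1x2
Op 5 cut(0, 1): punch at orig (3,3); cuts so far [(3, 2), (3, 3)]; region rows[3,4) x cols[2,4) = 1x2
Unfold 1 (reflect across v@2): 4 holes -> [(3, 0), (3, 1), (3, 2), (3, 3)]
Unfold 2 (reflect across h@3): 8 holes -> [(2, 0), (2, 1), (2, 2), (2, 3), (3, 0), (3, 1), (3, 2), (3, 3)]
Unfold 3 (reflect across h@2): 16 holes -> [(0, 0), (0, 1), (0, 2), (0, 3), (1, 0), (1, 1), (1, 2), (1, 3), (2, 0), (2, 1), (2, 2), (2, 3), (3, 0), (3, 1), (3, 2), (3, 3)]
Holes: [(0, 0), (0, 1), (0, 2), (0, 3), (1, 0), (1, 1), (1, 2), (1, 3), (2, 0), (2, 1), (2, 2), (2, 3), (3, 0), (3, 1), (3, 2), (3, 3)]

Answer: yes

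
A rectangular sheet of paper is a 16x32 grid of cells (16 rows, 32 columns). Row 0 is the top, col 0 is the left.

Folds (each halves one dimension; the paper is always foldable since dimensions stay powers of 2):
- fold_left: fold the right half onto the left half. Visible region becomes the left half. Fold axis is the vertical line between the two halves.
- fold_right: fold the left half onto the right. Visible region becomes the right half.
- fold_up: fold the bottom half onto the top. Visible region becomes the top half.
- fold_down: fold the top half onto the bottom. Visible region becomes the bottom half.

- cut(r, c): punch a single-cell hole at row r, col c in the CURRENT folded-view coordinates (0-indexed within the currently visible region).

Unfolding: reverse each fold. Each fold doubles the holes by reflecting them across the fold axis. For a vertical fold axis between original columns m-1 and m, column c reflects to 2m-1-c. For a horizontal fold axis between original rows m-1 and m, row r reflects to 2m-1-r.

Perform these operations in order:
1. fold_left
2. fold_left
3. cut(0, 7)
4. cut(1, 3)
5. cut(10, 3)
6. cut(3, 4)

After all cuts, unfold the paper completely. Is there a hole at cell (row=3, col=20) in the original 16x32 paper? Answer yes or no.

Answer: yes

Derivation:
Op 1 fold_left: fold axis v@16; visible region now rows[0,16) x cols[0,16) = 16x16
Op 2 fold_left: fold axis v@8; visible region now rows[0,16) x cols[0,8) = 16x8
Op 3 cut(0, 7): punch at orig (0,7); cuts so far [(0, 7)]; region rows[0,16) x cols[0,8) = 16x8
Op 4 cut(1, 3): punch at orig (1,3); cuts so far [(0, 7), (1, 3)]; region rows[0,16) x cols[0,8) = 16x8
Op 5 cut(10, 3): punch at orig (10,3); cuts so far [(0, 7), (1, 3), (10, 3)]; region rows[0,16) x cols[0,8) = 16x8
Op 6 cut(3, 4): punch at orig (3,4); cuts so far [(0, 7), (1, 3), (3, 4), (10, 3)]; region rows[0,16) x cols[0,8) = 16x8
Unfold 1 (reflect across v@8): 8 holes -> [(0, 7), (0, 8), (1, 3), (1, 12), (3, 4), (3, 11), (10, 3), (10, 12)]
Unfold 2 (reflect across v@16): 16 holes -> [(0, 7), (0, 8), (0, 23), (0, 24), (1, 3), (1, 12), (1, 19), (1, 28), (3, 4), (3, 11), (3, 20), (3, 27), (10, 3), (10, 12), (10, 19), (10, 28)]
Holes: [(0, 7), (0, 8), (0, 23), (0, 24), (1, 3), (1, 12), (1, 19), (1, 28), (3, 4), (3, 11), (3, 20), (3, 27), (10, 3), (10, 12), (10, 19), (10, 28)]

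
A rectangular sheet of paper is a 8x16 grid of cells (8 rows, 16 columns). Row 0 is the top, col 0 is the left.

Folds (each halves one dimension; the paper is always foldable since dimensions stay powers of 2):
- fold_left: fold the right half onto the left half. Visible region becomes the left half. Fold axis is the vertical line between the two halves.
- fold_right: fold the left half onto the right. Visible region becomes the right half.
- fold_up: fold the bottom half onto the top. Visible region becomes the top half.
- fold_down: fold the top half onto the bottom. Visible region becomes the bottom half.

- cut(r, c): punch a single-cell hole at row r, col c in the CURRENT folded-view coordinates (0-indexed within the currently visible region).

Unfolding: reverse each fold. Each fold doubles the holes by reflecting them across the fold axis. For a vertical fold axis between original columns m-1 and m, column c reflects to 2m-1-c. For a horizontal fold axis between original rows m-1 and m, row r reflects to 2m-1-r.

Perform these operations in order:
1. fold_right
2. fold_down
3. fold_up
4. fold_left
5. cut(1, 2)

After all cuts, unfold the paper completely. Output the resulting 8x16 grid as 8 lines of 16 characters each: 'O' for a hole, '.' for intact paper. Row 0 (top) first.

Op 1 fold_right: fold axis v@8; visible region now rows[0,8) x cols[8,16) = 8x8
Op 2 fold_down: fold axis h@4; visible region now rows[4,8) x cols[8,16) = 4x8
Op 3 fold_up: fold axis h@6; visible region now rows[4,6) x cols[8,16) = 2x8
Op 4 fold_left: fold axis v@12; visible region now rows[4,6) x cols[8,12) = 2x4
Op 5 cut(1, 2): punch at orig (5,10); cuts so far [(5, 10)]; region rows[4,6) x cols[8,12) = 2x4
Unfold 1 (reflect across v@12): 2 holes -> [(5, 10), (5, 13)]
Unfold 2 (reflect across h@6): 4 holes -> [(5, 10), (5, 13), (6, 10), (6, 13)]
Unfold 3 (reflect across h@4): 8 holes -> [(1, 10), (1, 13), (2, 10), (2, 13), (5, 10), (5, 13), (6, 10), (6, 13)]
Unfold 4 (reflect across v@8): 16 holes -> [(1, 2), (1, 5), (1, 10), (1, 13), (2, 2), (2, 5), (2, 10), (2, 13), (5, 2), (5, 5), (5, 10), (5, 13), (6, 2), (6, 5), (6, 10), (6, 13)]

Answer: ................
..O..O....O..O..
..O..O....O..O..
................
................
..O..O....O..O..
..O..O....O..O..
................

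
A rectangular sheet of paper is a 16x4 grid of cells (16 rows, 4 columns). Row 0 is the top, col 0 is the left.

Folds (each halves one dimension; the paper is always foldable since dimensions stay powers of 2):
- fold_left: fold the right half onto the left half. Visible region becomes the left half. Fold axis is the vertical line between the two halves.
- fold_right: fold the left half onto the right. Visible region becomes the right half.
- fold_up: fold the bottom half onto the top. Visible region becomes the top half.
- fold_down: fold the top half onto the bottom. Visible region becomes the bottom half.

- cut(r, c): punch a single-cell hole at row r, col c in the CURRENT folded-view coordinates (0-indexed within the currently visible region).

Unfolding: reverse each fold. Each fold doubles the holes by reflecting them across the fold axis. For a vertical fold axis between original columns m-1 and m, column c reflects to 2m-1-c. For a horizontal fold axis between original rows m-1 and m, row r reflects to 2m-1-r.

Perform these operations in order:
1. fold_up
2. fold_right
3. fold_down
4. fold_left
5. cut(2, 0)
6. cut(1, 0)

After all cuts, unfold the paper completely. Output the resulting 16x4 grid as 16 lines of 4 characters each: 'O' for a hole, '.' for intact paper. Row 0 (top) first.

Op 1 fold_up: fold axis h@8; visible region now rows[0,8) x cols[0,4) = 8x4
Op 2 fold_right: fold axis v@2; visible region now rows[0,8) x cols[2,4) = 8x2
Op 3 fold_down: fold axis h@4; visible region now rows[4,8) x cols[2,4) = 4x2
Op 4 fold_left: fold axis v@3; visible region now rows[4,8) x cols[2,3) = 4x1
Op 5 cut(2, 0): punch at orig (6,2); cuts so far [(6, 2)]; region rows[4,8) x cols[2,3) = 4x1
Op 6 cut(1, 0): punch at orig (5,2); cuts so far [(5, 2), (6, 2)]; region rows[4,8) x cols[2,3) = 4x1
Unfold 1 (reflect across v@3): 4 holes -> [(5, 2), (5, 3), (6, 2), (6, 3)]
Unfold 2 (reflect across h@4): 8 holes -> [(1, 2), (1, 3), (2, 2), (2, 3), (5, 2), (5, 3), (6, 2), (6, 3)]
Unfold 3 (reflect across v@2): 16 holes -> [(1, 0), (1, 1), (1, 2), (1, 3), (2, 0), (2, 1), (2, 2), (2, 3), (5, 0), (5, 1), (5, 2), (5, 3), (6, 0), (6, 1), (6, 2), (6, 3)]
Unfold 4 (reflect across h@8): 32 holes -> [(1, 0), (1, 1), (1, 2), (1, 3), (2, 0), (2, 1), (2, 2), (2, 3), (5, 0), (5, 1), (5, 2), (5, 3), (6, 0), (6, 1), (6, 2), (6, 3), (9, 0), (9, 1), (9, 2), (9, 3), (10, 0), (10, 1), (10, 2), (10, 3), (13, 0), (13, 1), (13, 2), (13, 3), (14, 0), (14, 1), (14, 2), (14, 3)]

Answer: ....
OOOO
OOOO
....
....
OOOO
OOOO
....
....
OOOO
OOOO
....
....
OOOO
OOOO
....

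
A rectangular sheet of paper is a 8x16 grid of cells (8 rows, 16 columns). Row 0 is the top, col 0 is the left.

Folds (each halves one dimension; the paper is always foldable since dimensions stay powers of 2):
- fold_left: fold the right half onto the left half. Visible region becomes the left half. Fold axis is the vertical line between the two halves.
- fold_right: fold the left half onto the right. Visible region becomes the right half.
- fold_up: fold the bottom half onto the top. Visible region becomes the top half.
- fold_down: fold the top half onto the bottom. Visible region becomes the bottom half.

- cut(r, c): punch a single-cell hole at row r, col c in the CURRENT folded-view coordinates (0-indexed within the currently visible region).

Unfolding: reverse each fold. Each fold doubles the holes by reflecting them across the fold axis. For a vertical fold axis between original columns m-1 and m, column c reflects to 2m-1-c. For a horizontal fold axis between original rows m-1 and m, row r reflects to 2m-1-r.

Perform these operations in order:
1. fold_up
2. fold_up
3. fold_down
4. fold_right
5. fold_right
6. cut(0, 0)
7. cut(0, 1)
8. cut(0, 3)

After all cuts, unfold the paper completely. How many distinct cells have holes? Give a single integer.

Answer: 96

Derivation:
Op 1 fold_up: fold axis h@4; visible region now rows[0,4) x cols[0,16) = 4x16
Op 2 fold_up: fold axis h@2; visible region now rows[0,2) x cols[0,16) = 2x16
Op 3 fold_down: fold axis h@1; visible region now rows[1,2) x cols[0,16) = 1x16
Op 4 fold_right: fold axis v@8; visible region now rows[1,2) x cols[8,16) = 1x8
Op 5 fold_right: fold axis v@12; visible region now rows[1,2) x cols[12,16) = 1x4
Op 6 cut(0, 0): punch at orig (1,12); cuts so far [(1, 12)]; region rows[1,2) x cols[12,16) = 1x4
Op 7 cut(0, 1): punch at orig (1,13); cuts so far [(1, 12), (1, 13)]; region rows[1,2) x cols[12,16) = 1x4
Op 8 cut(0, 3): punch at orig (1,15); cuts so far [(1, 12), (1, 13), (1, 15)]; region rows[1,2) x cols[12,16) = 1x4
Unfold 1 (reflect across v@12): 6 holes -> [(1, 8), (1, 10), (1, 11), (1, 12), (1, 13), (1, 15)]
Unfold 2 (reflect across v@8): 12 holes -> [(1, 0), (1, 2), (1, 3), (1, 4), (1, 5), (1, 7), (1, 8), (1, 10), (1, 11), (1, 12), (1, 13), (1, 15)]
Unfold 3 (reflect across h@1): 24 holes -> [(0, 0), (0, 2), (0, 3), (0, 4), (0, 5), (0, 7), (0, 8), (0, 10), (0, 11), (0, 12), (0, 13), (0, 15), (1, 0), (1, 2), (1, 3), (1, 4), (1, 5), (1, 7), (1, 8), (1, 10), (1, 11), (1, 12), (1, 13), (1, 15)]
Unfold 4 (reflect across h@2): 48 holes -> [(0, 0), (0, 2), (0, 3), (0, 4), (0, 5), (0, 7), (0, 8), (0, 10), (0, 11), (0, 12), (0, 13), (0, 15), (1, 0), (1, 2), (1, 3), (1, 4), (1, 5), (1, 7), (1, 8), (1, 10), (1, 11), (1, 12), (1, 13), (1, 15), (2, 0), (2, 2), (2, 3), (2, 4), (2, 5), (2, 7), (2, 8), (2, 10), (2, 11), (2, 12), (2, 13), (2, 15), (3, 0), (3, 2), (3, 3), (3, 4), (3, 5), (3, 7), (3, 8), (3, 10), (3, 11), (3, 12), (3, 13), (3, 15)]
Unfold 5 (reflect across h@4): 96 holes -> [(0, 0), (0, 2), (0, 3), (0, 4), (0, 5), (0, 7), (0, 8), (0, 10), (0, 11), (0, 12), (0, 13), (0, 15), (1, 0), (1, 2), (1, 3), (1, 4), (1, 5), (1, 7), (1, 8), (1, 10), (1, 11), (1, 12), (1, 13), (1, 15), (2, 0), (2, 2), (2, 3), (2, 4), (2, 5), (2, 7), (2, 8), (2, 10), (2, 11), (2, 12), (2, 13), (2, 15), (3, 0), (3, 2), (3, 3), (3, 4), (3, 5), (3, 7), (3, 8), (3, 10), (3, 11), (3, 12), (3, 13), (3, 15), (4, 0), (4, 2), (4, 3), (4, 4), (4, 5), (4, 7), (4, 8), (4, 10), (4, 11), (4, 12), (4, 13), (4, 15), (5, 0), (5, 2), (5, 3), (5, 4), (5, 5), (5, 7), (5, 8), (5, 10), (5, 11), (5, 12), (5, 13), (5, 15), (6, 0), (6, 2), (6, 3), (6, 4), (6, 5), (6, 7), (6, 8), (6, 10), (6, 11), (6, 12), (6, 13), (6, 15), (7, 0), (7, 2), (7, 3), (7, 4), (7, 5), (7, 7), (7, 8), (7, 10), (7, 11), (7, 12), (7, 13), (7, 15)]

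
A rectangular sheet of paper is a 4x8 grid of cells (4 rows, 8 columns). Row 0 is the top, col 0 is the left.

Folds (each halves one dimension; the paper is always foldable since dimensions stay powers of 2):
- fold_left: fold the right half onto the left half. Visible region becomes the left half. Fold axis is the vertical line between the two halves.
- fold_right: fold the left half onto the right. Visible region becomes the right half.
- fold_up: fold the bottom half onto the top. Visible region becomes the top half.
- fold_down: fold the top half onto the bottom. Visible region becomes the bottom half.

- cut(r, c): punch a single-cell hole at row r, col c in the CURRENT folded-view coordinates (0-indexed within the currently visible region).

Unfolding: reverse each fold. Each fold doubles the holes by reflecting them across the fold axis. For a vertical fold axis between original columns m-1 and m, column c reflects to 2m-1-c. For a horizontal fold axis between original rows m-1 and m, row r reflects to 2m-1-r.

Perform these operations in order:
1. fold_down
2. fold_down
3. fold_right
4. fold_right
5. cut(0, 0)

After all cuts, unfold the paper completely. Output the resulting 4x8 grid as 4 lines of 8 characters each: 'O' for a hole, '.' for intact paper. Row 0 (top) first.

Answer: .OO..OO.
.OO..OO.
.OO..OO.
.OO..OO.

Derivation:
Op 1 fold_down: fold axis h@2; visible region now rows[2,4) x cols[0,8) = 2x8
Op 2 fold_down: fold axis h@3; visible region now rows[3,4) x cols[0,8) = 1x8
Op 3 fold_right: fold axis v@4; visible region now rows[3,4) x cols[4,8) = 1x4
Op 4 fold_right: fold axis v@6; visible region now rows[3,4) x cols[6,8) = 1x2
Op 5 cut(0, 0): punch at orig (3,6); cuts so far [(3, 6)]; region rows[3,4) x cols[6,8) = 1x2
Unfold 1 (reflect across v@6): 2 holes -> [(3, 5), (3, 6)]
Unfold 2 (reflect across v@4): 4 holes -> [(3, 1), (3, 2), (3, 5), (3, 6)]
Unfold 3 (reflect across h@3): 8 holes -> [(2, 1), (2, 2), (2, 5), (2, 6), (3, 1), (3, 2), (3, 5), (3, 6)]
Unfold 4 (reflect across h@2): 16 holes -> [(0, 1), (0, 2), (0, 5), (0, 6), (1, 1), (1, 2), (1, 5), (1, 6), (2, 1), (2, 2), (2, 5), (2, 6), (3, 1), (3, 2), (3, 5), (3, 6)]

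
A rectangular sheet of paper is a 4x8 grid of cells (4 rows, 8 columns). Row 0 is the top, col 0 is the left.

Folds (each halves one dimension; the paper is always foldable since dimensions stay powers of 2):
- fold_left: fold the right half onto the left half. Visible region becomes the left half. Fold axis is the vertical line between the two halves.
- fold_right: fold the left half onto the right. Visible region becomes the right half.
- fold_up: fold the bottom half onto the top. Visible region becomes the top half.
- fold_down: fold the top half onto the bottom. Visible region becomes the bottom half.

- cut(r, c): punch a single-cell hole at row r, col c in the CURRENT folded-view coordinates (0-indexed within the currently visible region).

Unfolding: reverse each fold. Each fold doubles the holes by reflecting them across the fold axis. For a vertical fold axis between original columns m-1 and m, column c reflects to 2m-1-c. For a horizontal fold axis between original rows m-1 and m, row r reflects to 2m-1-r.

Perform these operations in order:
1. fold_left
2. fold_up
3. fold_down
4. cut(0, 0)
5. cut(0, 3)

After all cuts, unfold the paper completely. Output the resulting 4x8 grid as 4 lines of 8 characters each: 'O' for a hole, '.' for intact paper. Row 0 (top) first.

Answer: O..OO..O
O..OO..O
O..OO..O
O..OO..O

Derivation:
Op 1 fold_left: fold axis v@4; visible region now rows[0,4) x cols[0,4) = 4x4
Op 2 fold_up: fold axis h@2; visible region now rows[0,2) x cols[0,4) = 2x4
Op 3 fold_down: fold axis h@1; visible region now rows[1,2) x cols[0,4) = 1x4
Op 4 cut(0, 0): punch at orig (1,0); cuts so far [(1, 0)]; region rows[1,2) x cols[0,4) = 1x4
Op 5 cut(0, 3): punch at orig (1,3); cuts so far [(1, 0), (1, 3)]; region rows[1,2) x cols[0,4) = 1x4
Unfold 1 (reflect across h@1): 4 holes -> [(0, 0), (0, 3), (1, 0), (1, 3)]
Unfold 2 (reflect across h@2): 8 holes -> [(0, 0), (0, 3), (1, 0), (1, 3), (2, 0), (2, 3), (3, 0), (3, 3)]
Unfold 3 (reflect across v@4): 16 holes -> [(0, 0), (0, 3), (0, 4), (0, 7), (1, 0), (1, 3), (1, 4), (1, 7), (2, 0), (2, 3), (2, 4), (2, 7), (3, 0), (3, 3), (3, 4), (3, 7)]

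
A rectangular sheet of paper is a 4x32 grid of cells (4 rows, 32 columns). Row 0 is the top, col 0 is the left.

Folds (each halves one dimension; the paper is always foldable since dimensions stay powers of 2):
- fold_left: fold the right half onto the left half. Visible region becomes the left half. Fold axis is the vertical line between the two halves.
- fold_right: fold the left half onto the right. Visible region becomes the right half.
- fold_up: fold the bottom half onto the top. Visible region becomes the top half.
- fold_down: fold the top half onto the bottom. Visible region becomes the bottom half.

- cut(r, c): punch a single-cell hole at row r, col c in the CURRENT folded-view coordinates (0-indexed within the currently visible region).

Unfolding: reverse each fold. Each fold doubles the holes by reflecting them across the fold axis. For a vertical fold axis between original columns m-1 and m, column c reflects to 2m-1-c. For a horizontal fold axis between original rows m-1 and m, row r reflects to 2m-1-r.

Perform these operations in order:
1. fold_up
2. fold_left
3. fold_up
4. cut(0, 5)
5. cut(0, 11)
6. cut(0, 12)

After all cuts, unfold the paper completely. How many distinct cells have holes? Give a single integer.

Answer: 24

Derivation:
Op 1 fold_up: fold axis h@2; visible region now rows[0,2) x cols[0,32) = 2x32
Op 2 fold_left: fold axis v@16; visible region now rows[0,2) x cols[0,16) = 2x16
Op 3 fold_up: fold axis h@1; visible region now rows[0,1) x cols[0,16) = 1x16
Op 4 cut(0, 5): punch at orig (0,5); cuts so far [(0, 5)]; region rows[0,1) x cols[0,16) = 1x16
Op 5 cut(0, 11): punch at orig (0,11); cuts so far [(0, 5), (0, 11)]; region rows[0,1) x cols[0,16) = 1x16
Op 6 cut(0, 12): punch at orig (0,12); cuts so far [(0, 5), (0, 11), (0, 12)]; region rows[0,1) x cols[0,16) = 1x16
Unfold 1 (reflect across h@1): 6 holes -> [(0, 5), (0, 11), (0, 12), (1, 5), (1, 11), (1, 12)]
Unfold 2 (reflect across v@16): 12 holes -> [(0, 5), (0, 11), (0, 12), (0, 19), (0, 20), (0, 26), (1, 5), (1, 11), (1, 12), (1, 19), (1, 20), (1, 26)]
Unfold 3 (reflect across h@2): 24 holes -> [(0, 5), (0, 11), (0, 12), (0, 19), (0, 20), (0, 26), (1, 5), (1, 11), (1, 12), (1, 19), (1, 20), (1, 26), (2, 5), (2, 11), (2, 12), (2, 19), (2, 20), (2, 26), (3, 5), (3, 11), (3, 12), (3, 19), (3, 20), (3, 26)]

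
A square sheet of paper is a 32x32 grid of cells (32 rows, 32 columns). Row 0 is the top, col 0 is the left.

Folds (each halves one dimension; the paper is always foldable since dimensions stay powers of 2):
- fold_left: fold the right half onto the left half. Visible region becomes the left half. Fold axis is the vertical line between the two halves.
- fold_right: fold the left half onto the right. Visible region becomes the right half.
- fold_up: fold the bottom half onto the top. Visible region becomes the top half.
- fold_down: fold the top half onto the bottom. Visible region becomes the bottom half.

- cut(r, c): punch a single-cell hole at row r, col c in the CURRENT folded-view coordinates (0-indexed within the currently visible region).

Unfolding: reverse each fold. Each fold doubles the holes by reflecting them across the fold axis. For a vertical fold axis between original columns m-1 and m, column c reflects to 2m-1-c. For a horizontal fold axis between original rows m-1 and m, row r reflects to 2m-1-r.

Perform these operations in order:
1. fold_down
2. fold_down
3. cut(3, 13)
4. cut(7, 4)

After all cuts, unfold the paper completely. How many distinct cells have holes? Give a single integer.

Answer: 8

Derivation:
Op 1 fold_down: fold axis h@16; visible region now rows[16,32) x cols[0,32) = 16x32
Op 2 fold_down: fold axis h@24; visible region now rows[24,32) x cols[0,32) = 8x32
Op 3 cut(3, 13): punch at orig (27,13); cuts so far [(27, 13)]; region rows[24,32) x cols[0,32) = 8x32
Op 4 cut(7, 4): punch at orig (31,4); cuts so far [(27, 13), (31, 4)]; region rows[24,32) x cols[0,32) = 8x32
Unfold 1 (reflect across h@24): 4 holes -> [(16, 4), (20, 13), (27, 13), (31, 4)]
Unfold 2 (reflect across h@16): 8 holes -> [(0, 4), (4, 13), (11, 13), (15, 4), (16, 4), (20, 13), (27, 13), (31, 4)]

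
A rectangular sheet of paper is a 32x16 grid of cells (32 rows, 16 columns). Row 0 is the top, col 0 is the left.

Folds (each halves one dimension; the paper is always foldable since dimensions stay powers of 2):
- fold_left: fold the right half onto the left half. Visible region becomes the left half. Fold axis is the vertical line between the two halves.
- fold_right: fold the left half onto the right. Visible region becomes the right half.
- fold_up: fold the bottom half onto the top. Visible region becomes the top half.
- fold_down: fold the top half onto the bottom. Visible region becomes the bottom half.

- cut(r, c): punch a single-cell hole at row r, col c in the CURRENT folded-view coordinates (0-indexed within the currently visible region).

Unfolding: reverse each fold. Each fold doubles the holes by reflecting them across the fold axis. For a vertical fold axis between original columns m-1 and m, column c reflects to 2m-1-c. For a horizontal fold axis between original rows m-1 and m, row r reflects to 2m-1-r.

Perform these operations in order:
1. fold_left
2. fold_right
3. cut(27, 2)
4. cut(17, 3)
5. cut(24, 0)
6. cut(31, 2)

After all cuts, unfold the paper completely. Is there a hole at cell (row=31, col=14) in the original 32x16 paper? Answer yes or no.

Answer: yes

Derivation:
Op 1 fold_left: fold axis v@8; visible region now rows[0,32) x cols[0,8) = 32x8
Op 2 fold_right: fold axis v@4; visible region now rows[0,32) x cols[4,8) = 32x4
Op 3 cut(27, 2): punch at orig (27,6); cuts so far [(27, 6)]; region rows[0,32) x cols[4,8) = 32x4
Op 4 cut(17, 3): punch at orig (17,7); cuts so far [(17, 7), (27, 6)]; region rows[0,32) x cols[4,8) = 32x4
Op 5 cut(24, 0): punch at orig (24,4); cuts so far [(17, 7), (24, 4), (27, 6)]; region rows[0,32) x cols[4,8) = 32x4
Op 6 cut(31, 2): punch at orig (31,6); cuts so far [(17, 7), (24, 4), (27, 6), (31, 6)]; region rows[0,32) x cols[4,8) = 32x4
Unfold 1 (reflect across v@4): 8 holes -> [(17, 0), (17, 7), (24, 3), (24, 4), (27, 1), (27, 6), (31, 1), (31, 6)]
Unfold 2 (reflect across v@8): 16 holes -> [(17, 0), (17, 7), (17, 8), (17, 15), (24, 3), (24, 4), (24, 11), (24, 12), (27, 1), (27, 6), (27, 9), (27, 14), (31, 1), (31, 6), (31, 9), (31, 14)]
Holes: [(17, 0), (17, 7), (17, 8), (17, 15), (24, 3), (24, 4), (24, 11), (24, 12), (27, 1), (27, 6), (27, 9), (27, 14), (31, 1), (31, 6), (31, 9), (31, 14)]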